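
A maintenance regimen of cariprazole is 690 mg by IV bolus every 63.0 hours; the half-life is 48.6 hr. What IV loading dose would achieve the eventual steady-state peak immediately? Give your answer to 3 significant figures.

1160 mg

k = ln 2 / 48.6 = 0.01426 hr⁻¹
Accumulation ratio R = 1 / (1 − e^(−kτ)) = 1 / (1 − e^(−0.01426×63.0)) = 1 / (1 − 0.4072) = 1.687
Loading dose = maintenance dose × R = 690 × 1.687 ≈ 1160 mg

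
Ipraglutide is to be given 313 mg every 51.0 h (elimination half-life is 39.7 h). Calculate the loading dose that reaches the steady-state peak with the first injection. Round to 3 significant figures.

k = ln 2 / 39.7 = 0.01746 h⁻¹
Accumulation ratio R = 1 / (1 − e^(−kτ)) = 1 / (1 − e^(−0.01746×51.0)) = 1 / (1 − 0.4105) = 1.696
Loading dose = maintenance dose × R = 313 × 1.696 ≈ 531 mg

531 mg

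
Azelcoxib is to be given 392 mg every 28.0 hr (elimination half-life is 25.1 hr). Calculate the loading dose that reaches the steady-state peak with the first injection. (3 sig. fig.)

728 mg

k = ln 2 / 25.1 = 0.02762 hr⁻¹
Accumulation ratio R = 1 / (1 − e^(−kτ)) = 1 / (1 − e^(−0.02762×28.0)) = 1 / (1 − 0.4615) = 1.857
Loading dose = maintenance dose × R = 392 × 1.857 ≈ 728 mg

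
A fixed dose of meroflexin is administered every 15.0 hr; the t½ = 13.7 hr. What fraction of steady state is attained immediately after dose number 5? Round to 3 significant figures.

0.978

k = ln 2 / 13.7 = 0.05059 hr⁻¹
f_n = 1 − e^(−nkτ) = 1 − e^(−5 × 0.05059 × 15.0) = 1 − e^(−3.795) = 1 − 0.02249 ≈ 0.978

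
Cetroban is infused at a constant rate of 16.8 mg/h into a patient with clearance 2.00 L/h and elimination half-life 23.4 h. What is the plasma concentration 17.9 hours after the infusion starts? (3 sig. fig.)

3.46 mg/L

Css = rate / CL = 16.8 / 2.00 = 8.400 mg/L
k = ln 2 / 23.4 = 0.02962 h⁻¹
C(t) = Css (1 − e^(−kt)) = 8.400 × (1 − e^(−0.5302)) = 8.400 × 0.4115 ≈ 3.46 mg/L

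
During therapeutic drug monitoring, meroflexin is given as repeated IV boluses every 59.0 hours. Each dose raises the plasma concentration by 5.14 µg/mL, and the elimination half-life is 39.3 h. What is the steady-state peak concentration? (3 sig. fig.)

7.95 µg/mL

k = ln 2 / 39.3 = 0.01764 h⁻¹
Fraction remaining after one interval: e^(−kτ) = e^(−0.01764 × 59.0) = 0.3532
R = 1 / (1 − 0.3532) = 1.546
Css,max = 5.14 × 1.546 ≈ 7.95 µg/mL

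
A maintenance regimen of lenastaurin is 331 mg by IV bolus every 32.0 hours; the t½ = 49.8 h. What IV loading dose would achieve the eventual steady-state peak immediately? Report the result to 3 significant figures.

k = ln 2 / 49.8 = 0.01392 h⁻¹
Accumulation ratio R = 1 / (1 − e^(−kτ)) = 1 / (1 − e^(−0.01392×32.0)) = 1 / (1 − 0.6406) = 2.782
Loading dose = maintenance dose × R = 331 × 2.782 ≈ 921 mg

921 mg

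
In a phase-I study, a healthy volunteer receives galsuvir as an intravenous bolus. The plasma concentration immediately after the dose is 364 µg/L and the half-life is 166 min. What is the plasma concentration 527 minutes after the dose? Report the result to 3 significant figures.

40.3 µg/L

k = ln 2 / 166 = 0.004176 min⁻¹
C(t) = C₀ e^(−kt) = 364 × e^(−0.004176 × 527) = 364 × e^(−2.201) = 364 × 0.1107 ≈ 40.3 µg/L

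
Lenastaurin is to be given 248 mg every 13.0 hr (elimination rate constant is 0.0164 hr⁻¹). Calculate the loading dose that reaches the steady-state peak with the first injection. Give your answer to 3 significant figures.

1290 mg

Accumulation ratio R = 1 / (1 − e^(−kτ)) = 1 / (1 − e^(−0.01640×13.0)) = 1 / (1 − 0.8080) = 5.208
Loading dose = maintenance dose × R = 248 × 5.208 ≈ 1290 mg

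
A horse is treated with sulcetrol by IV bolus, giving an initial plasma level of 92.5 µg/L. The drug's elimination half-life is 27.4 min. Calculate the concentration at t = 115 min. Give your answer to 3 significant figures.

5.04 µg/L

k = ln 2 / 27.4 = 0.02530 min⁻¹
C(t) = C₀ e^(−kt) = 92.5 × e^(−0.02530 × 115) = 92.5 × e^(−2.909) = 92.5 × 0.05452 ≈ 5.04 µg/L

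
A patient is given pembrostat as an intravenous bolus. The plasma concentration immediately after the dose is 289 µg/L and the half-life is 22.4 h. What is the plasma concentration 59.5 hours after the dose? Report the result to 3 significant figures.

45.8 µg/L

k = ln 2 / 22.4 = 0.03094 h⁻¹
C(t) = C₀ e^(−kt) = 289 × e^(−0.03094 × 59.5) = 289 × e^(−1.841) = 289 × 0.1586 ≈ 45.8 µg/L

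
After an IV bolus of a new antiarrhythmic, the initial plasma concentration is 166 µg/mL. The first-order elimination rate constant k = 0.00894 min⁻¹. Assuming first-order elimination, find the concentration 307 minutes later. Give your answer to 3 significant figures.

C(t) = C₀ e^(−kt) = 166 × e^(−0.008940 × 307) = 166 × e^(−2.745) = 166 × 0.06428 ≈ 10.7 µg/mL

10.7 µg/mL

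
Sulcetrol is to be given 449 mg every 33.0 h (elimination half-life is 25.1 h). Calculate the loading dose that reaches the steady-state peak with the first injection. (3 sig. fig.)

k = ln 2 / 25.1 = 0.02762 h⁻¹
Accumulation ratio R = 1 / (1 − e^(−kτ)) = 1 / (1 − e^(−0.02762×33.0)) = 1 / (1 − 0.4020) = 1.672
Loading dose = maintenance dose × R = 449 × 1.672 ≈ 751 mg

751 mg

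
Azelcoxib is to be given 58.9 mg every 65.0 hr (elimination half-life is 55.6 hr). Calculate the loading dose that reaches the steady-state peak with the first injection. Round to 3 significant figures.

k = ln 2 / 55.6 = 0.01247 hr⁻¹
Accumulation ratio R = 1 / (1 − e^(−kτ)) = 1 / (1 − e^(−0.01247×65.0)) = 1 / (1 − 0.4447) = 1.801
Loading dose = maintenance dose × R = 58.9 × 1.801 ≈ 106 mg

106 mg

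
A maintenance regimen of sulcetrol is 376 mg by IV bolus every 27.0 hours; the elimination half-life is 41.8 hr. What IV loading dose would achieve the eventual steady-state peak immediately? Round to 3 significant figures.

k = ln 2 / 41.8 = 0.01658 hr⁻¹
Accumulation ratio R = 1 / (1 − e^(−kτ)) = 1 / (1 − e^(−0.01658×27.0)) = 1 / (1 − 0.6391) = 2.771
Loading dose = maintenance dose × R = 376 × 2.771 ≈ 1040 mg

1040 mg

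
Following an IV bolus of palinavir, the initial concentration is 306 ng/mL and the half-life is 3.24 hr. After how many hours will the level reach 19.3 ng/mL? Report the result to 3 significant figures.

12.9 hours

k = ln 2 / 3.24 = 0.2139 hr⁻¹
C(t) = C₀ e^(−kt)  ⇒  t = ln(C₀/C) / k
t = ln(306/19.3) / 0.2139 = 2.763 / 0.2139 ≈ 12.9 hours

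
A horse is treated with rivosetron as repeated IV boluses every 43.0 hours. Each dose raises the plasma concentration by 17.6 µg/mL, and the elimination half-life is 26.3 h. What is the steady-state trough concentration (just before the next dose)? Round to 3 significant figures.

8.36 µg/mL

k = ln 2 / 26.3 = 0.02636 h⁻¹
Fraction remaining after one interval: e^(−kτ) = e^(−0.02636 × 43.0) = 0.3220
R = 1 / (1 − 0.3220) = 1.475
Css,max = 17.6 × 1.475 = 25.96 µg/mL
Css,min = Css,max × e^(−kτ) = 25.96 × 0.3220 ≈ 8.36 µg/mL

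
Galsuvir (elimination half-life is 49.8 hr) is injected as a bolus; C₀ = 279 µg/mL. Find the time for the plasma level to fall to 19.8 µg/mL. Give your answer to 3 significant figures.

k = ln 2 / 49.8 = 0.01392 hr⁻¹
C(t) = C₀ e^(−kt)  ⇒  t = ln(C₀/C) / k
t = ln(279/19.8) / 0.01392 = 2.646 / 0.01392 ≈ 190 hours

190 hours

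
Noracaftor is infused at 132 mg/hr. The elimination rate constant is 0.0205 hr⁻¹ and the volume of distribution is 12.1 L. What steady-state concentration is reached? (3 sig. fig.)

CL = k · V = 0.0205 × 12.1 = 0.2480 L/hr
Css = rate / CL = 132 / 0.2480 ≈ 532 mg/L

532 mg/L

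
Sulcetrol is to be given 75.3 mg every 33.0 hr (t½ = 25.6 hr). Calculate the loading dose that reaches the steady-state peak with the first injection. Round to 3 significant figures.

127 mg

k = ln 2 / 25.6 = 0.02708 hr⁻¹
Accumulation ratio R = 1 / (1 − e^(−kτ)) = 1 / (1 − e^(−0.02708×33.0)) = 1 / (1 − 0.4092) = 1.693
Loading dose = maintenance dose × R = 75.3 × 1.693 ≈ 127 mg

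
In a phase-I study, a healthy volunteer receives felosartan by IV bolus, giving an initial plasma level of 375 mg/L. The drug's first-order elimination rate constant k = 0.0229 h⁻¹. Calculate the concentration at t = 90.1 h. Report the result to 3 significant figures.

47.6 mg/L

C(t) = C₀ e^(−kt) = 375 × e^(−0.02290 × 90.1) = 375 × e^(−2.063) = 375 × 0.1270 ≈ 47.6 mg/L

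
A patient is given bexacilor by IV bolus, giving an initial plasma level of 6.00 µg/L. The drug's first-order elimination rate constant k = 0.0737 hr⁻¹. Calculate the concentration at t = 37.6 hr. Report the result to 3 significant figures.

0.376 µg/L

C(t) = C₀ e^(−kt) = 6.00 × e^(−0.07370 × 37.6) = 6.00 × e^(−2.771) = 6.00 × 0.06259 ≈ 0.376 µg/L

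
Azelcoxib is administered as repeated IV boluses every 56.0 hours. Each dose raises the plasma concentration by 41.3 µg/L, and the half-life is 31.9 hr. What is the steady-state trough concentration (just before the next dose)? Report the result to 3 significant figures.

17.4 µg/L

k = ln 2 / 31.9 = 0.02173 hr⁻¹
Fraction remaining after one interval: e^(−kτ) = e^(−0.02173 × 56.0) = 0.2962
R = 1 / (1 − 0.2962) = 1.421
Css,max = 41.3 × 1.421 = 58.68 µg/L
Css,min = Css,max × e^(−kτ) = 58.68 × 0.2962 ≈ 17.4 µg/L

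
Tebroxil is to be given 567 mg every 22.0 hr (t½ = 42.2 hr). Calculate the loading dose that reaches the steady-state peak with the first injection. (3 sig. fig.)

k = ln 2 / 42.2 = 0.01643 hr⁻¹
Accumulation ratio R = 1 / (1 − e^(−kτ)) = 1 / (1 − e^(−0.01643×22.0)) = 1 / (1 − 0.6967) = 3.297
Loading dose = maintenance dose × R = 567 × 3.297 ≈ 1870 mg

1870 mg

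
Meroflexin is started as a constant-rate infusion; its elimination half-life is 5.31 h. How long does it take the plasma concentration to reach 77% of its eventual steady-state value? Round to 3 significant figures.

k = ln 2 / 5.31 = 0.1305 h⁻¹
f = 1 − e^(−kt)  ⇒  t = −ln(1 − f) / k
t = −ln(1 − 0.77) / 0.1305 = 1.470 / 0.1305 ≈ 11.3 hours

11.3 hours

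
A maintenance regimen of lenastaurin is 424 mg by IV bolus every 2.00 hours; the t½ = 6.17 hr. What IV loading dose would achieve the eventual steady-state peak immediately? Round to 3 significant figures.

k = ln 2 / 6.17 = 0.1123 hr⁻¹
Accumulation ratio R = 1 / (1 − e^(−kτ)) = 1 / (1 − e^(−0.1123×2.00)) = 1 / (1 − 0.7988) = 4.969
Loading dose = maintenance dose × R = 424 × 4.969 ≈ 2110 mg

2110 mg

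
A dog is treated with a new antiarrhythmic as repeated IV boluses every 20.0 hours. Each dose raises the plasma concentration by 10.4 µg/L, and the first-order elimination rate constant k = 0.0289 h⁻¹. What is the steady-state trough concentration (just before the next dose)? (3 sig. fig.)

Fraction remaining after one interval: e^(−kτ) = e^(−0.02890 × 20.0) = 0.5610
R = 1 / (1 − 0.5610) = 2.278
Css,max = 10.4 × 2.278 = 23.69 µg/L
Css,min = Css,max × e^(−kτ) = 23.69 × 0.5610 ≈ 13.3 µg/L

13.3 µg/L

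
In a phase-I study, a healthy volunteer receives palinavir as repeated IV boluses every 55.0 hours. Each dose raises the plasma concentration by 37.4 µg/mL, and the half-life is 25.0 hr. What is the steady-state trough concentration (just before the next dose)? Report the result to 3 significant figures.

k = ln 2 / 25.0 = 0.02773 hr⁻¹
Fraction remaining after one interval: e^(−kτ) = e^(−0.02773 × 55.0) = 0.2176
R = 1 / (1 − 0.2176) = 1.278
Css,max = 37.4 × 1.278 = 47.80 µg/mL
Css,min = Css,max × e^(−kτ) = 47.80 × 0.2176 ≈ 10.4 µg/mL

10.4 µg/mL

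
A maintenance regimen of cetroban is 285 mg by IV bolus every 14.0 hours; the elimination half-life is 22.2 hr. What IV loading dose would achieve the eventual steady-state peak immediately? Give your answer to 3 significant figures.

805 mg

k = ln 2 / 22.2 = 0.03122 hr⁻¹
Accumulation ratio R = 1 / (1 − e^(−kτ)) = 1 / (1 − e^(−0.03122×14.0)) = 1 / (1 − 0.6459) = 2.824
Loading dose = maintenance dose × R = 285 × 2.824 ≈ 805 mg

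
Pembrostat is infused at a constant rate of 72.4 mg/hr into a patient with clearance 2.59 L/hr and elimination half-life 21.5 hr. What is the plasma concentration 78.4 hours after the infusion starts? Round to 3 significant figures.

Css = rate / CL = 72.4 / 2.59 = 27.95 mg/L
k = ln 2 / 21.5 = 0.03224 hr⁻¹
C(t) = Css (1 − e^(−kt)) = 27.95 × (1 − e^(−2.528)) = 27.95 × 0.9201 ≈ 25.7 mg/L

25.7 mg/L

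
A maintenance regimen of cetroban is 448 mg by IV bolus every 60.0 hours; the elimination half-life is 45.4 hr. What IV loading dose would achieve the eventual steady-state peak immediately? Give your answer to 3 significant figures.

k = ln 2 / 45.4 = 0.01527 hr⁻¹
Accumulation ratio R = 1 / (1 − e^(−kτ)) = 1 / (1 − e^(−0.01527×60.0)) = 1 / (1 − 0.4001) = 1.667
Loading dose = maintenance dose × R = 448 × 1.667 ≈ 747 mg

747 mg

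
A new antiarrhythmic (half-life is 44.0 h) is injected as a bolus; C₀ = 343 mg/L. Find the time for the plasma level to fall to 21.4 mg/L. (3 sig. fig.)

k = ln 2 / 44.0 = 0.01575 h⁻¹
C(t) = C₀ e^(−kt)  ⇒  t = ln(C₀/C) / k
t = ln(343/21.4) / 0.01575 = 2.774 / 0.01575 ≈ 176 hours

176 hours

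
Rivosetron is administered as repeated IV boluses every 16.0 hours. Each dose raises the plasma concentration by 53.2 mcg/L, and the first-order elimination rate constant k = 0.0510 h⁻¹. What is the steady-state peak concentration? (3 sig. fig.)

95.4 mcg/L

Fraction remaining after one interval: e^(−kτ) = e^(−0.05100 × 16.0) = 0.4422
R = 1 / (1 − 0.4422) = 1.793
Css,max = 53.2 × 1.793 ≈ 95.4 mcg/L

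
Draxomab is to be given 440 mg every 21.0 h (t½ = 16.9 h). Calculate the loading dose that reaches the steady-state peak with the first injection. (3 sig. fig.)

762 mg

k = ln 2 / 16.9 = 0.04101 h⁻¹
Accumulation ratio R = 1 / (1 − e^(−kτ)) = 1 / (1 − e^(−0.04101×21.0)) = 1 / (1 − 0.4226) = 1.732
Loading dose = maintenance dose × R = 440 × 1.732 ≈ 762 mg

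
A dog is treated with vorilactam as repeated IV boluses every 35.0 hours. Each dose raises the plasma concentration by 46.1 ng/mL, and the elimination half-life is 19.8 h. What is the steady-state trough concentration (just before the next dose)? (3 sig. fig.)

19.2 ng/mL

k = ln 2 / 19.8 = 0.03501 h⁻¹
Fraction remaining after one interval: e^(−kτ) = e^(−0.03501 × 35.0) = 0.2937
R = 1 / (1 − 0.2937) = 1.416
Css,max = 46.1 × 1.416 = 65.27 ng/mL
Css,min = Css,max × e^(−kτ) = 65.27 × 0.2937 ≈ 19.2 ng/mL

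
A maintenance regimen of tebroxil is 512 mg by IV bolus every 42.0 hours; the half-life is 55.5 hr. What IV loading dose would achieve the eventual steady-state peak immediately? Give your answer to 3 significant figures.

1250 mg

k = ln 2 / 55.5 = 0.01249 hr⁻¹
Accumulation ratio R = 1 / (1 − e^(−kτ)) = 1 / (1 − e^(−0.01249×42.0)) = 1 / (1 − 0.5918) = 2.450
Loading dose = maintenance dose × R = 512 × 2.450 ≈ 1250 mg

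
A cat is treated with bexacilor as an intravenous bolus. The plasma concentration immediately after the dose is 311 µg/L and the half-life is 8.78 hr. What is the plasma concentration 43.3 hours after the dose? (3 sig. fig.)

k = ln 2 / 8.78 = 0.07895 hr⁻¹
43.3 hr is 4.932 half-lives, so C = 311 × (1/2)^4.932 = 311 × 0.03277 ≈ 10.2 µg/L

10.2 µg/L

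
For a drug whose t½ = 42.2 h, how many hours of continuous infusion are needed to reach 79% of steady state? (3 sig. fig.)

k = ln 2 / 42.2 = 0.01643 h⁻¹
f = 1 − e^(−kt)  ⇒  t = −ln(1 − f) / k
t = −ln(1 − 0.79) / 0.01643 = 1.561 / 0.01643 ≈ 95.0 hours

95.0 hours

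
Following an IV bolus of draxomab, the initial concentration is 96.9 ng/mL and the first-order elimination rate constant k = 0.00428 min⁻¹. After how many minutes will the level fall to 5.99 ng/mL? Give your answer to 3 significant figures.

C(t) = C₀ e^(−kt)  ⇒  t = ln(C₀/C) / k
t = ln(96.9/5.99) / 0.004280 = 2.784 / 0.004280 ≈ 650 minutes

650 minutes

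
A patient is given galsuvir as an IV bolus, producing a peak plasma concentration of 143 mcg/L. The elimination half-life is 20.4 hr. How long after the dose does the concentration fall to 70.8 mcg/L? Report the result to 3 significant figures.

k = ln 2 / 20.4 = 0.03398 hr⁻¹
C(t) = C₀ e^(−kt)  ⇒  t = ln(C₀/C) / k
t = ln(143/70.8) / 0.03398 = 0.7030 / 0.03398 ≈ 20.7 hours

20.7 hours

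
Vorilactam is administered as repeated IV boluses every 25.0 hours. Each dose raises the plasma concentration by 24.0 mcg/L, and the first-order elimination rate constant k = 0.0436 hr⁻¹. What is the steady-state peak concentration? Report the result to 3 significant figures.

Fraction remaining after one interval: e^(−kτ) = e^(−0.04360 × 25.0) = 0.3362
R = 1 / (1 − 0.3362) = 1.507
Css,max = 24.0 × 1.507 ≈ 36.2 mcg/L

36.2 mcg/L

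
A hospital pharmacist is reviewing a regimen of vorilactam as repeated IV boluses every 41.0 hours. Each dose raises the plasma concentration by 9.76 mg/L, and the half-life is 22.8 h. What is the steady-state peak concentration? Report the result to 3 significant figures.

13.7 mg/L

k = ln 2 / 22.8 = 0.03040 h⁻¹
Fraction remaining after one interval: e^(−kτ) = e^(−0.03040 × 41.0) = 0.2875
R = 1 / (1 − 0.2875) = 1.404
Css,max = 9.76 × 1.404 ≈ 13.7 mg/L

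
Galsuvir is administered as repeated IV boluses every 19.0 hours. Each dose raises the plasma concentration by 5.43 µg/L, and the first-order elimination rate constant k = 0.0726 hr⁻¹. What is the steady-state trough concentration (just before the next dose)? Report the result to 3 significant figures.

Fraction remaining after one interval: e^(−kτ) = e^(−0.07260 × 19.0) = 0.2517
R = 1 / (1 − 0.2517) = 1.336
Css,max = 5.43 × 1.336 = 7.257 µg/L
Css,min = Css,max × e^(−kτ) = 7.257 × 0.2517 ≈ 1.83 µg/L

1.83 µg/L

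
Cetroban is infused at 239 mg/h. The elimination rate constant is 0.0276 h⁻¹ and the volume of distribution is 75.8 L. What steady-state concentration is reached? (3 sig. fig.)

CL = k · V = 0.0276 × 75.8 = 2.092 L/h
Css = rate / CL = 239 / 2.092 ≈ 114 mg/L

114 mg/L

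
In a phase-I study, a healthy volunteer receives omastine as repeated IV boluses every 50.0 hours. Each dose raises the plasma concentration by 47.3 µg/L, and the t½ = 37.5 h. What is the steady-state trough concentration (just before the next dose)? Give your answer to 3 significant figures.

31.1 µg/L

k = ln 2 / 37.5 = 0.01848 h⁻¹
Fraction remaining after one interval: e^(−kτ) = e^(−0.01848 × 50.0) = 0.3969
R = 1 / (1 − 0.3969) = 1.658
Css,max = 47.3 × 1.658 = 78.42 µg/L
Css,min = Css,max × e^(−kτ) = 78.42 × 0.3969 ≈ 31.1 µg/L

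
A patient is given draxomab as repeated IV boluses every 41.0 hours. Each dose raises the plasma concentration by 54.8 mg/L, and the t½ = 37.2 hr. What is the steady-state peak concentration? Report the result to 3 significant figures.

103 mg/L

k = ln 2 / 37.2 = 0.01863 hr⁻¹
Fraction remaining after one interval: e^(−kτ) = e^(−0.01863 × 41.0) = 0.4658
R = 1 / (1 − 0.4658) = 1.872
Css,max = 54.8 × 1.872 ≈ 103 mg/L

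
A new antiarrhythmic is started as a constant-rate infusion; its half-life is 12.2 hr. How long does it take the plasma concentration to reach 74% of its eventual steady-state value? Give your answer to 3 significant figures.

23.7 hours

k = ln 2 / 12.2 = 0.05682 hr⁻¹
f = 1 − e^(−kt)  ⇒  t = −ln(1 − f) / k
t = −ln(1 − 0.74) / 0.05682 = 1.347 / 0.05682 ≈ 23.7 hours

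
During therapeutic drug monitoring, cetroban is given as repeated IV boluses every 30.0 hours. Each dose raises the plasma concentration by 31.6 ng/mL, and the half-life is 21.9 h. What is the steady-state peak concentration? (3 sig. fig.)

51.5 ng/mL

k = ln 2 / 21.9 = 0.03165 h⁻¹
Fraction remaining after one interval: e^(−kτ) = e^(−0.03165 × 30.0) = 0.3869
R = 1 / (1 − 0.3869) = 1.631
Css,max = 31.6 × 1.631 ≈ 51.5 ng/mL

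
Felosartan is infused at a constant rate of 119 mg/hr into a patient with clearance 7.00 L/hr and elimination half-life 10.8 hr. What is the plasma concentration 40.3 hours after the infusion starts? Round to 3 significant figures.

15.7 mg/L

Css = rate / CL = 119 / 7.00 = 17.00 mg/L
k = ln 2 / 10.8 = 0.06418 hr⁻¹
C(t) = Css (1 − e^(−kt)) = 17.00 × (1 − e^(−2.586)) = 17.00 × 0.9247 ≈ 15.7 mg/L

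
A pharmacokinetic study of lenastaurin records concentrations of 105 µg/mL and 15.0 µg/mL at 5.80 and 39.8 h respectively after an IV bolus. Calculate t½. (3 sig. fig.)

k = ln(C₁/C₂) / (t₂ − t₁) = ln(105/15.0) / (39.8 − 5.80)
  = 1.946 / 34.00 = 0.05723 h⁻¹
t½ = ln 2 / k = ln 2 / 0.05723 ≈ 12.1 hours

12.1 hours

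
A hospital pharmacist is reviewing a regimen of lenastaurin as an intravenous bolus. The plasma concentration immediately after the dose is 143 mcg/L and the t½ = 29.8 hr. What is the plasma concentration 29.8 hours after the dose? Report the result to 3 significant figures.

k = ln 2 / 29.8 = 0.02326 hr⁻¹
C(t) = C₀ e^(−kt) = 143 × e^(−0.02326 × 29.8) = 143 × e^(−0.6931) = 143 × 0.5000 ≈ 71.5 mcg/L

71.5 mcg/L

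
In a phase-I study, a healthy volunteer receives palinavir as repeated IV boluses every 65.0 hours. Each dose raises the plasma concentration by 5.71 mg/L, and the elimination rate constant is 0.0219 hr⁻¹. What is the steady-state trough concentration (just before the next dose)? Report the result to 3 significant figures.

1.81 mg/L

Fraction remaining after one interval: e^(−kτ) = e^(−0.02190 × 65.0) = 0.2409
R = 1 / (1 − 0.2409) = 1.317
Css,max = 5.71 × 1.317 = 7.522 mg/L
Css,min = Css,max × e^(−kτ) = 7.522 × 0.2409 ≈ 1.81 mg/L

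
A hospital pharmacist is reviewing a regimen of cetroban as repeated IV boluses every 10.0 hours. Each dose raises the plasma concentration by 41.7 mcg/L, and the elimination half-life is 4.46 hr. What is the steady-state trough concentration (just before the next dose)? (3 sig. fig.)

k = ln 2 / 4.46 = 0.1554 hr⁻¹
Fraction remaining after one interval: e^(−kτ) = e^(−0.1554 × 10.0) = 0.2114
R = 1 / (1 − 0.2114) = 1.268
Css,max = 41.7 × 1.268 = 52.88 mcg/L
Css,min = Css,max × e^(−kτ) = 52.88 × 0.2114 ≈ 11.2 mcg/L

11.2 mcg/L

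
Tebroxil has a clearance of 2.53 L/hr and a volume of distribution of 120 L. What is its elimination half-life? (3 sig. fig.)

k = CL / V = 2.53 / 120 = 0.02108 hr⁻¹
t½ = ln 2 / k = ln 2 / 0.02108 ≈ 32.9 hours

32.9 hours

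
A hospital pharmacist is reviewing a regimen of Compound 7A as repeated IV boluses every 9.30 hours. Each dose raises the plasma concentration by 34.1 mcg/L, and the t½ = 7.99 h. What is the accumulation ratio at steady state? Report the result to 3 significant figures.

k = ln 2 / 7.99 = 0.08675 h⁻¹
Fraction remaining after one interval: e^(−kτ) = e^(−0.08675 × 9.30) = 0.4463
R = 1 / (1 − 0.4463) = 1 / 0.5537 ≈ 1.81

1.81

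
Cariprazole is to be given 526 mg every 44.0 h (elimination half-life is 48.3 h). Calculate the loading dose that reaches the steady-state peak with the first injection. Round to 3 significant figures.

1120 mg

k = ln 2 / 48.3 = 0.01435 h⁻¹
Accumulation ratio R = 1 / (1 − e^(−kτ)) = 1 / (1 − e^(−0.01435×44.0)) = 1 / (1 − 0.5318) = 2.136
Loading dose = maintenance dose × R = 526 × 2.136 ≈ 1120 mg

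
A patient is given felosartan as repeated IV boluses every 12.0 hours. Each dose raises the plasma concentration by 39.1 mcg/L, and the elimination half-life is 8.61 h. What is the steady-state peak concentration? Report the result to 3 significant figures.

k = ln 2 / 8.61 = 0.08050 h⁻¹
Fraction remaining after one interval: e^(−kτ) = e^(−0.08050 × 12.0) = 0.3806
R = 1 / (1 − 0.3806) = 1.614
Css,max = 39.1 × 1.614 ≈ 63.1 mcg/L

63.1 mcg/L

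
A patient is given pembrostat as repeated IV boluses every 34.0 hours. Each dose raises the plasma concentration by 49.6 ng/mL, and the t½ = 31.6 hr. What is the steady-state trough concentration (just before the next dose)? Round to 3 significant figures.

k = ln 2 / 31.6 = 0.02194 hr⁻¹
Fraction remaining after one interval: e^(−kτ) = e^(−0.02194 × 34.0) = 0.4744
R = 1 / (1 − 0.4744) = 1.902
Css,max = 49.6 × 1.902 = 94.36 ng/mL
Css,min = Css,max × e^(−kτ) = 94.36 × 0.4744 ≈ 44.8 ng/mL

44.8 ng/mL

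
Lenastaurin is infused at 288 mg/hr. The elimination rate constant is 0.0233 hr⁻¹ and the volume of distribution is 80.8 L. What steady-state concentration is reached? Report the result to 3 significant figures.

153 µg/mL

CL = k · V = 0.0233 × 80.8 = 1.883 L/hr
Css = rate / CL = 288 / 1.883 ≈ 153 µg/mL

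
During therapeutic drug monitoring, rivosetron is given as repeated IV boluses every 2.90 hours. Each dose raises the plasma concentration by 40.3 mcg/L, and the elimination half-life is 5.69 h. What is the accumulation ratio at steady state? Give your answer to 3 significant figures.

3.36

k = ln 2 / 5.69 = 0.1218 h⁻¹
Fraction remaining after one interval: e^(−kτ) = e^(−0.1218 × 2.90) = 0.7024
R = 1 / (1 − 0.7024) = 1 / 0.2976 ≈ 3.36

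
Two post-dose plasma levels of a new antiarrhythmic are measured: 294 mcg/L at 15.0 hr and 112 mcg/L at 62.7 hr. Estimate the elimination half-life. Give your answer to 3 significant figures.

34.3 hours

k = ln(C₁/C₂) / (t₂ − t₁) = ln(294/112) / (62.7 − 15.0)
  = 0.9651 / 47.70 = 0.02023 hr⁻¹
t½ = ln 2 / k = ln 2 / 0.02023 ≈ 34.3 hours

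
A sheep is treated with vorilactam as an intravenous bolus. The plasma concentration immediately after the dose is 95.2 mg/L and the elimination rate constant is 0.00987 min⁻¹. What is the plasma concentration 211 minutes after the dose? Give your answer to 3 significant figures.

C(t) = C₀ e^(−kt) = 95.2 × e^(−0.009870 × 211) = 95.2 × e^(−2.083) = 95.2 × 0.1246 ≈ 11.9 mg/L

11.9 mg/L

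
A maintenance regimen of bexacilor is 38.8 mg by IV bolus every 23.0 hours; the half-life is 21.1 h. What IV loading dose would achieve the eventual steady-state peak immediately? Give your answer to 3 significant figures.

73.2 mg

k = ln 2 / 21.1 = 0.03285 h⁻¹
Accumulation ratio R = 1 / (1 − e^(−kτ)) = 1 / (1 − e^(−0.03285×23.0)) = 1 / (1 − 0.4697) = 1.886
Loading dose = maintenance dose × R = 38.8 × 1.886 ≈ 73.2 mg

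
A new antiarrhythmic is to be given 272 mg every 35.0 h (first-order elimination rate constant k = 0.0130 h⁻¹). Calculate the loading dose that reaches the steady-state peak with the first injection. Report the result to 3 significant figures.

Accumulation ratio R = 1 / (1 − e^(−kτ)) = 1 / (1 − e^(−0.01300×35.0)) = 1 / (1 − 0.6344) = 2.736
Loading dose = maintenance dose × R = 272 × 2.736 ≈ 744 mg

744 mg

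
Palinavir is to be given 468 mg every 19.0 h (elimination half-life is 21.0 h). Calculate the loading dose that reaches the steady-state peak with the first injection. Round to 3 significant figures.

k = ln 2 / 21.0 = 0.03301 h⁻¹
Accumulation ratio R = 1 / (1 − e^(−kτ)) = 1 / (1 − e^(−0.03301×19.0)) = 1 / (1 − 0.5341) = 2.146
Loading dose = maintenance dose × R = 468 × 2.146 ≈ 1000 mg

1000 mg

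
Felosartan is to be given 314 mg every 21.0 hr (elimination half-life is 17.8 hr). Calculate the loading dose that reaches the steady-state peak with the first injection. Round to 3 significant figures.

562 mg

k = ln 2 / 17.8 = 0.03894 hr⁻¹
Accumulation ratio R = 1 / (1 − e^(−kτ)) = 1 / (1 − e^(−0.03894×21.0)) = 1 / (1 − 0.4414) = 1.790
Loading dose = maintenance dose × R = 314 × 1.790 ≈ 562 mg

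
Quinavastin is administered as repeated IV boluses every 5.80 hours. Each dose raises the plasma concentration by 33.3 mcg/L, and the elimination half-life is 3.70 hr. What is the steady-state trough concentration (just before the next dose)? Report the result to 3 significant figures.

k = ln 2 / 3.70 = 0.1873 hr⁻¹
Fraction remaining after one interval: e^(−kτ) = e^(−0.1873 × 5.80) = 0.3374
R = 1 / (1 − 0.3374) = 1.509
Css,max = 33.3 × 1.509 = 50.25 mcg/L
Css,min = Css,max × e^(−kτ) = 50.25 × 0.3374 ≈ 17.0 mcg/L

17.0 mcg/L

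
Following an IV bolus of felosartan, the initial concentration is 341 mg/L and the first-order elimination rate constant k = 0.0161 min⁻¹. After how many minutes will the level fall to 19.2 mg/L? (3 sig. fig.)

179 minutes

C(t) = C₀ e^(−kt)  ⇒  t = ln(C₀/C) / k
t = ln(341/19.2) / 0.01610 = 2.877 / 0.01610 ≈ 179 minutes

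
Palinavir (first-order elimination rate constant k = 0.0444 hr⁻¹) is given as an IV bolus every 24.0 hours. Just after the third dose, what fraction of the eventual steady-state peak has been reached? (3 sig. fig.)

0.959

f_n = 1 − e^(−nkτ) = 1 − e^(−3 × 0.04440 × 24.0) = 1 − e^(−3.197) = 1 − 0.04089 ≈ 0.959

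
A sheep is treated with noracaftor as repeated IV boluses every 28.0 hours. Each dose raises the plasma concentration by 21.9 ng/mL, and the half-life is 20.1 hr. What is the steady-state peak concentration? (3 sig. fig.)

35.4 ng/mL

k = ln 2 / 20.1 = 0.03448 hr⁻¹
Fraction remaining after one interval: e^(−kτ) = e^(−0.03448 × 28.0) = 0.3808
R = 1 / (1 − 0.3808) = 1.615
Css,max = 21.9 × 1.615 ≈ 35.4 ng/mL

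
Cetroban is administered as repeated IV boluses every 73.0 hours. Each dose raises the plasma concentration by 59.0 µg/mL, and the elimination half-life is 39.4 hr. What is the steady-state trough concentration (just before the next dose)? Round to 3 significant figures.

k = ln 2 / 39.4 = 0.01759 hr⁻¹
Fraction remaining after one interval: e^(−kτ) = e^(−0.01759 × 73.0) = 0.2769
R = 1 / (1 − 0.2769) = 1.383
Css,max = 59.0 × 1.383 = 81.59 µg/mL
Css,min = Css,max × e^(−kτ) = 81.59 × 0.2769 ≈ 22.6 µg/mL

22.6 µg/mL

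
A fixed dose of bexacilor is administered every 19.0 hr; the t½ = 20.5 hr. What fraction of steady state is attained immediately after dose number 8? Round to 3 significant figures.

0.994

k = ln 2 / 20.5 = 0.03381 hr⁻¹
f_n = 1 − e^(−nkτ) = 1 − e^(−8 × 0.03381 × 19.0) = 1 − e^(−5.139) = 1 − 0.005861 ≈ 0.994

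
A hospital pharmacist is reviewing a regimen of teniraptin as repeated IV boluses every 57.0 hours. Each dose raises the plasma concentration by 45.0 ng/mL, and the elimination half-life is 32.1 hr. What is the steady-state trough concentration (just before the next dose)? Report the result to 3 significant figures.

18.6 ng/mL

k = ln 2 / 32.1 = 0.02159 hr⁻¹
Fraction remaining after one interval: e^(−kτ) = e^(−0.02159 × 57.0) = 0.2921
R = 1 / (1 − 0.2921) = 1.413
Css,max = 45.0 × 1.413 = 63.56 ng/mL
Css,min = Css,max × e^(−kτ) = 63.56 × 0.2921 ≈ 18.6 ng/mL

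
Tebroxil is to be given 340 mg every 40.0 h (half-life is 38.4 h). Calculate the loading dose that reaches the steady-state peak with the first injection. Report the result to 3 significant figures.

661 mg

k = ln 2 / 38.4 = 0.01805 h⁻¹
Accumulation ratio R = 1 / (1 − e^(−kτ)) = 1 / (1 − e^(−0.01805×40.0)) = 1 / (1 − 0.4858) = 1.945
Loading dose = maintenance dose × R = 340 × 1.945 ≈ 661 mg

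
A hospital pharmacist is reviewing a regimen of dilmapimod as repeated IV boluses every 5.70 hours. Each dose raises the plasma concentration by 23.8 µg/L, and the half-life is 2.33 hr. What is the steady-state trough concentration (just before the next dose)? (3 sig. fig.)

5.35 µg/L

k = ln 2 / 2.33 = 0.2975 hr⁻¹
Fraction remaining after one interval: e^(−kτ) = e^(−0.2975 × 5.70) = 0.1835
R = 1 / (1 − 0.1835) = 1.225
Css,max = 23.8 × 1.225 = 29.15 µg/L
Css,min = Css,max × e^(−kτ) = 29.15 × 0.1835 ≈ 5.35 µg/L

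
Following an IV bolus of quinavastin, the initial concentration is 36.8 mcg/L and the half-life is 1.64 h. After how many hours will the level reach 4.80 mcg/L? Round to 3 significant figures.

4.82 hours

k = ln 2 / 1.64 = 0.4227 h⁻¹
C(t) = C₀ e^(−kt)  ⇒  t = ln(C₀/C) / k
t = ln(36.8/4.80) / 0.4227 = 2.037 / 0.4227 ≈ 4.82 hours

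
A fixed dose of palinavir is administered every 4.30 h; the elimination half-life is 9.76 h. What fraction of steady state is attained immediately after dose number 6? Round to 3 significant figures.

k = ln 2 / 9.76 = 0.07102 h⁻¹
f_n = 1 − e^(−nkτ) = 1 − e^(−6 × 0.07102 × 4.30) = 1 − e^(−1.832) = 1 − 0.1600 ≈ 0.840

0.840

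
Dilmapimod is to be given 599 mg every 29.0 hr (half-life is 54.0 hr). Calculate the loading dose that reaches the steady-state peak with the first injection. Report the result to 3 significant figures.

1930 mg

k = ln 2 / 54.0 = 0.01284 hr⁻¹
Accumulation ratio R = 1 / (1 − e^(−kτ)) = 1 / (1 − e^(−0.01284×29.0)) = 1 / (1 − 0.6892) = 3.217
Loading dose = maintenance dose × R = 599 × 3.217 ≈ 1930 mg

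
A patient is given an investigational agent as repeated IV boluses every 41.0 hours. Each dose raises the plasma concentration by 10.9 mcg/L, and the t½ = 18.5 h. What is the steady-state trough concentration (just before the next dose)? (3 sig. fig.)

2.99 mcg/L

k = ln 2 / 18.5 = 0.03747 h⁻¹
Fraction remaining after one interval: e^(−kτ) = e^(−0.03747 × 41.0) = 0.2152
R = 1 / (1 − 0.2152) = 1.274
Css,max = 10.9 × 1.274 = 13.89 mcg/L
Css,min = Css,max × e^(−kτ) = 13.89 × 0.2152 ≈ 2.99 mcg/L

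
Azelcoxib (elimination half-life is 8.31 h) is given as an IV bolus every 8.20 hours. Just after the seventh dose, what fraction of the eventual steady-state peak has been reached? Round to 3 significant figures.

0.992

k = ln 2 / 8.31 = 0.08341 h⁻¹
f_n = 1 − e^(−nkτ) = 1 − e^(−7 × 0.08341 × 8.20) = 1 − e^(−4.788) = 1 − 0.008331 ≈ 0.992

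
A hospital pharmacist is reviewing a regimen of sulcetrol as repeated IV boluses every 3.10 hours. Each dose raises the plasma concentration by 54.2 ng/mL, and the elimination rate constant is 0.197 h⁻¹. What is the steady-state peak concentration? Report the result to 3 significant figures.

119 ng/mL

Fraction remaining after one interval: e^(−kτ) = e^(−0.1970 × 3.10) = 0.5430
R = 1 / (1 − 0.5430) = 2.188
Css,max = 54.2 × 2.188 ≈ 119 ng/mL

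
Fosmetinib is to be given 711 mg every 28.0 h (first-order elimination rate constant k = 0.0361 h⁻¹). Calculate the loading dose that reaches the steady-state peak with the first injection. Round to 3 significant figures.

1120 mg

Accumulation ratio R = 1 / (1 − e^(−kτ)) = 1 / (1 − e^(−0.03610×28.0)) = 1 / (1 − 0.3639) = 1.572
Loading dose = maintenance dose × R = 711 × 1.572 ≈ 1120 mg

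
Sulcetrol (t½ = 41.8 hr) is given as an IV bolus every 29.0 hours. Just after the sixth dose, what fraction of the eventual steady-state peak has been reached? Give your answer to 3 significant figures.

k = ln 2 / 41.8 = 0.01658 hr⁻¹
f_n = 1 − e^(−nkτ) = 1 − e^(−6 × 0.01658 × 29.0) = 1 − e^(−2.885) = 1 − 0.05584 ≈ 0.944

0.944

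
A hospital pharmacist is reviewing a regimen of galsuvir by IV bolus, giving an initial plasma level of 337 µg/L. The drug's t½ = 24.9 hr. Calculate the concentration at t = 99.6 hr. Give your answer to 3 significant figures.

k = ln 2 / 24.9 = 0.02784 hr⁻¹
C(t) = C₀ e^(−kt) = 337 × e^(−0.02784 × 99.6) = 337 × e^(−2.773) = 337 × 0.06250 ≈ 21.1 µg/L

21.1 µg/L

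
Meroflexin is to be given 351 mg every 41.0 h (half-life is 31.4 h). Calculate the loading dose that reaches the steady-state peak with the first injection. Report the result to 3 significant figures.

589 mg

k = ln 2 / 31.4 = 0.02207 h⁻¹
Accumulation ratio R = 1 / (1 − e^(−kτ)) = 1 / (1 − e^(−0.02207×41.0)) = 1 / (1 − 0.4045) = 1.679
Loading dose = maintenance dose × R = 351 × 1.679 ≈ 589 mg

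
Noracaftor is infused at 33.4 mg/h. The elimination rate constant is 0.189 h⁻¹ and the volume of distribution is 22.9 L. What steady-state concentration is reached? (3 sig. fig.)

7.72 µg/mL

CL = k · V = 0.189 × 22.9 = 4.328 L/h
Css = rate / CL = 33.4 / 4.328 ≈ 7.72 µg/mL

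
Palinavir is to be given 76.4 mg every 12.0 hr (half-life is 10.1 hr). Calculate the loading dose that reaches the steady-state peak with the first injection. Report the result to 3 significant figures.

k = ln 2 / 10.1 = 0.06863 hr⁻¹
Accumulation ratio R = 1 / (1 − e^(−kτ)) = 1 / (1 − e^(−0.06863×12.0)) = 1 / (1 − 0.4389) = 1.782
Loading dose = maintenance dose × R = 76.4 × 1.782 ≈ 136 mg

136 mg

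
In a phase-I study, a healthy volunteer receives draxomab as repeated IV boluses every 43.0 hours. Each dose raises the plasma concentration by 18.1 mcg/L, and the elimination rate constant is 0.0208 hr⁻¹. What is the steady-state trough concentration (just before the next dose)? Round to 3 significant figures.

Fraction remaining after one interval: e^(−kτ) = e^(−0.02080 × 43.0) = 0.4089
R = 1 / (1 − 0.4089) = 1.692
Css,max = 18.1 × 1.692 = 30.62 mcg/L
Css,min = Css,max × e^(−kτ) = 30.62 × 0.4089 ≈ 12.5 mcg/L

12.5 mcg/L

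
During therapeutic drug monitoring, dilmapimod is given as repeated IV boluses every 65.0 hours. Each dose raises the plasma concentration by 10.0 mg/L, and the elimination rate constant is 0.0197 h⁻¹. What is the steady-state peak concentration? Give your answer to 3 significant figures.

Fraction remaining after one interval: e^(−kτ) = e^(−0.01970 × 65.0) = 0.2779
R = 1 / (1 − 0.2779) = 1.385
Css,max = 10.0 × 1.385 ≈ 13.8 mg/L

13.8 mg/L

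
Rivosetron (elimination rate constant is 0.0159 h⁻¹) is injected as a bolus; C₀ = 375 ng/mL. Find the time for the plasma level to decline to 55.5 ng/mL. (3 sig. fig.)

120 hours

C(t) = C₀ e^(−kt)  ⇒  t = ln(C₀/C) / k
t = ln(375/55.5) / 0.01590 = 1.911 / 0.01590 ≈ 120 hours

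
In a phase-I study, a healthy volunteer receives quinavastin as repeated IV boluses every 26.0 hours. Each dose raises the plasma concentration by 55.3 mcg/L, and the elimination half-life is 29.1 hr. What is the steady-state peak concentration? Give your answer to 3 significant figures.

120 mcg/L

k = ln 2 / 29.1 = 0.02382 hr⁻¹
Fraction remaining after one interval: e^(−kτ) = e^(−0.02382 × 26.0) = 0.5383
R = 1 / (1 − 0.5383) = 2.166
Css,max = 55.3 × 2.166 ≈ 120 mcg/L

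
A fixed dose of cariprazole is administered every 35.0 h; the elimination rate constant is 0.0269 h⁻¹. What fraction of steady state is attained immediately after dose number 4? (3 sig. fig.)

f_n = 1 − e^(−nkτ) = 1 − e^(−4 × 0.02690 × 35.0) = 1 − e^(−3.766) = 1 − 0.02314 ≈ 0.977

0.977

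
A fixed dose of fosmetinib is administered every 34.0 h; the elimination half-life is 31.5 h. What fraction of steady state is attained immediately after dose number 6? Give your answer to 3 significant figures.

k = ln 2 / 31.5 = 0.02200 h⁻¹
f_n = 1 − e^(−nkτ) = 1 − e^(−6 × 0.02200 × 34.0) = 1 − e^(−4.489) = 1 − 0.01123 ≈ 0.989

0.989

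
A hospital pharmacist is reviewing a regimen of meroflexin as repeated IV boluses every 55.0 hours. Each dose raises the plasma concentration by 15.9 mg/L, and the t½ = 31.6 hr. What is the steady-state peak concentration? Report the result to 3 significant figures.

k = ln 2 / 31.6 = 0.02194 hr⁻¹
Fraction remaining after one interval: e^(−kτ) = e^(−0.02194 × 55.0) = 0.2993
R = 1 / (1 − 0.2993) = 1.427
Css,max = 15.9 × 1.427 ≈ 22.7 mg/L

22.7 mg/L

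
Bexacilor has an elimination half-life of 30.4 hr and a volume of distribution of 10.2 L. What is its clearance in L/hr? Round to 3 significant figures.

k = ln 2 / t½ = ln 2 / 30.4 = 0.02280 hr⁻¹
CL = k · V = 0.02280 × 10.2 ≈ 0.233 L/hr

0.233 L/hr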